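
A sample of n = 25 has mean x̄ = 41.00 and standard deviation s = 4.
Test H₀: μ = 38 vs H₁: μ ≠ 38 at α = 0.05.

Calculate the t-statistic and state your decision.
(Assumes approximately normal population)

df = n - 1 = 24
SE = s/√n = 4/√25 = 0.8000
t = (x̄ - μ₀)/SE = (41.00 - 38)/0.8000 = 3.7500
Critical value: t_{0.025,24} = ±2.064
p-value ≈ 0.0010
Decision: reject H₀

Answer: t = 3.7500, reject H₀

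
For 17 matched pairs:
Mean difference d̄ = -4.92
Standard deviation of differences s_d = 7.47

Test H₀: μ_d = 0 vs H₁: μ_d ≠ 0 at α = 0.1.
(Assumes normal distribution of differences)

Answer: t = -2.7157, reject H₀

Derivation:
df = n - 1 = 16
SE = s_d/√n = 7.47/√17 = 1.8117
t = d̄/SE = -4.92/1.8117 = -2.7157
Critical value: t_{0.05,16} = ±1.746
p-value ≈ 0.0153
Decision: reject H₀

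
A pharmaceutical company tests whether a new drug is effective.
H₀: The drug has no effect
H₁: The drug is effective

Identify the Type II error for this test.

Type I error (α): Rejecting H₀ when H₀ is true
Type II error (β): Failing to reject H₀ when H₁ is true

Answer: Failing to detect the drug's effect when it actually works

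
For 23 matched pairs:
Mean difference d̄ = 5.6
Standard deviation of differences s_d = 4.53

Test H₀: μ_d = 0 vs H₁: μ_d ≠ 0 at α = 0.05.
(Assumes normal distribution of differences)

df = n - 1 = 22
SE = s_d/√n = 4.53/√23 = 0.9446
t = d̄/SE = 5.6/0.9446 = 5.9284
Critical value: t_{0.025,22} = ±2.074
p-value < 0.0001
Decision: reject H₀

Answer: t = 5.9284, reject H₀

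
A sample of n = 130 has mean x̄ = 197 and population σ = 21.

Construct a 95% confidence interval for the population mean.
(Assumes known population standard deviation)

Answer: (193.3901, 200.6099)

Derivation:
Confidence level: 95%, α = 0.05
z_0.025 = 1.960
SE = σ/√n = 21/√130 = 1.8418
Margin of error = 1.960 × 1.8418 = 3.6099
CI: x̄ ± margin = 197 ± 3.6099
CI: (193.3901, 200.6099)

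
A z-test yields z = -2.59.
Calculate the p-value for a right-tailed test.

For z = -2.59:
p = P(Z > -2.59) = 1 - Φ(-2.59) = 0.9952

Answer: p-value ≈ 0.9952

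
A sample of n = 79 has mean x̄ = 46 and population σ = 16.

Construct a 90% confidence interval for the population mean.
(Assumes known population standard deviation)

Answer: (43.0388, 48.9612)

Derivation:
Confidence level: 90%, α = 0.1
z_0.05 = 1.645
SE = σ/√n = 16/√79 = 1.8001
Margin of error = 1.645 × 1.8001 = 2.9612
CI: x̄ ± margin = 46 ± 2.9612
CI: (43.0388, 48.9612)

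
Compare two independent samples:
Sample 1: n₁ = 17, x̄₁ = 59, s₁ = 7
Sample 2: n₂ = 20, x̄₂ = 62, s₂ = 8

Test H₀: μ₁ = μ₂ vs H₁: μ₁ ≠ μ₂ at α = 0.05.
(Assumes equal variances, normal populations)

Answer: t = -1.2030, fail to reject H₀

Derivation:
Pooled variance: s²_p = [16×7² + 19×8²]/(35) = 57.1429
s_p = 7.5593
SE = s_p×√(1/n₁ + 1/n₂) = 7.5593×√(1/17 + 1/20) = 2.4937
t = (x̄₁ - x̄₂)/SE = (59 - 62)/2.4937 = -1.2030
df = 35, t-critical = ±2.030
Decision: fail to reject H₀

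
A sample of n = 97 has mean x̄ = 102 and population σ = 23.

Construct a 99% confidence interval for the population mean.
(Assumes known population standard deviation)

Confidence level: 99%, α = 0.01
z_0.005 = 2.576
SE = σ/√n = 23/√97 = 2.3353
Margin of error = 2.576 × 2.3353 = 6.0157
CI: x̄ ± margin = 102 ± 6.0157
CI: (95.9843, 108.0157)

Answer: (95.9843, 108.0157)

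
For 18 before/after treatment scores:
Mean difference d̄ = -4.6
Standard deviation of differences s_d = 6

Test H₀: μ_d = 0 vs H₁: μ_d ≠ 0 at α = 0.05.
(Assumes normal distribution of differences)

Answer: t = -3.2527, reject H₀

Derivation:
df = n - 1 = 17
SE = s_d/√n = 6/√18 = 1.4142
t = d̄/SE = -4.6/1.4142 = -3.2527
Critical value: t_{0.025,17} = ±2.110
p-value ≈ 0.0047
Decision: reject H₀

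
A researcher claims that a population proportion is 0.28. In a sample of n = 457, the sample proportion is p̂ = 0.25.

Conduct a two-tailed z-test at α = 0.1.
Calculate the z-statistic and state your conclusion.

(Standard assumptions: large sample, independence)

H₀: p = 0.28, H₁: p ≠ 0.28
Standard error: SE = √(p₀(1-p₀)/n) = √(0.28×0.72/457) = 0.021003
z-statistic: z = (p̂ - p₀)/SE = (0.25 - 0.28)/0.021003 = -1.4284
Critical value: z_0.05 = ±1.645
p-value = 0.1532
Decision: fail to reject H₀ at α = 0.1

Answer: z = -1.4284, fail to reject H₀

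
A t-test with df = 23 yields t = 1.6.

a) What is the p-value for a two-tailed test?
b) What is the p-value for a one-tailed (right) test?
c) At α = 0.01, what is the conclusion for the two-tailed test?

Using t-distribution with df = 23:
a) Two-tailed: p = 2×P(T > 1.6) = 0.1232
b) One-tailed: p = P(T > 1.6) = 0.0616
c) 0.1232 ≥ 0.01, fail to reject H₀

Answer: a) 0.1232, b) 0.0616, c) fail to reject H₀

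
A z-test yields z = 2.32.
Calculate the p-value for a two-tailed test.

For z = 2.32:
p = 2×P(Z > |2.32|) = 2×(1 - Φ(2.32)) = 0.0203

Answer: p-value ≈ 0.0203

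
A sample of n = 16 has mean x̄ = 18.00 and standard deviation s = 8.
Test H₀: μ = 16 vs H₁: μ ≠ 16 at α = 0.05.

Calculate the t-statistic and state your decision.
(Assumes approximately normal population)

df = n - 1 = 15
SE = s/√n = 8/√16 = 2.0000
t = (x̄ - μ₀)/SE = (18.00 - 16)/2.0000 = 1.0000
Critical value: t_{0.025,15} = ±2.131
p-value ≈ 0.3332
Decision: fail to reject H₀

Answer: t = 1.0000, fail to reject H₀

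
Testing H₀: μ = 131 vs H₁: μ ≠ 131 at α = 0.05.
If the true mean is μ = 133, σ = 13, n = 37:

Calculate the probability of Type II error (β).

SE = σ/√n = 13/√37 = 2.1372
Critical values: μ₀ ± z_0.025×SE = 131 ± 1.960×2.1372
Acceptance region: (126.8111, 135.1889)
Under H₁ (μ = 133): z_high = (135.1889 - 133)/2.1372 = 1.0242, z_low = (126.8111 - 133)/2.1372 = -2.8958
β = P(not reject | H₁) = Φ(1.0242) - Φ(-2.8958) ≈ 0.8452

Answer: β ≈ 0.8452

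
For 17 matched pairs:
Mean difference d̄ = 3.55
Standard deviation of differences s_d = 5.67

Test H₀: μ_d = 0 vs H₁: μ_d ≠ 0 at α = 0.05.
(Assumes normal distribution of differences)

Answer: t = 2.5814, reject H₀

Derivation:
df = n - 1 = 16
SE = s_d/√n = 5.67/√17 = 1.3752
t = d̄/SE = 3.55/1.3752 = 2.5814
Critical value: t_{0.025,16} = ±2.120
p-value ≈ 0.0201
Decision: reject H₀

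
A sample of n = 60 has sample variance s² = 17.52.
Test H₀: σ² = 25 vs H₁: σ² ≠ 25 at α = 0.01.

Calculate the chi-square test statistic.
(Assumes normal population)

Answer: χ² = 41.3472, fail to reject H₀

Derivation:
df = n - 1 = 59
χ² = (n-1)s²/σ₀² = 59×17.52/25 = 41.3472
Critical values: χ²_{0.995,59} = 34.770, χ²_{0.005,59} = 90.715
Rejection region: χ² < 34.770 or χ² > 90.715
Decision: fail to reject H₀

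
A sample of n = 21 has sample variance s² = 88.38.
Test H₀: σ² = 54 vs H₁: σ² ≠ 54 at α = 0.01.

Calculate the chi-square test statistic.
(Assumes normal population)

df = n - 1 = 20
χ² = (n-1)s²/σ₀² = 20×88.38/54 = 32.7333
Critical values: χ²_{0.995,20} = 7.434, χ²_{0.005,20} = 39.997
Rejection region: χ² < 7.434 or χ² > 39.997
Decision: fail to reject H₀

Answer: χ² = 32.7333, fail to reject H₀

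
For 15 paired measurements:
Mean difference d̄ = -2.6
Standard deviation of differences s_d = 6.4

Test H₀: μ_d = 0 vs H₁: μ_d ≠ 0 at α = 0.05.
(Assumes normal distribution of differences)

Answer: t = -1.5734, fail to reject H₀

Derivation:
df = n - 1 = 14
SE = s_d/√n = 6.4/√15 = 1.6525
t = d̄/SE = -2.6/1.6525 = -1.5734
Critical value: t_{0.025,14} = ±2.145
p-value ≈ 0.1379
Decision: fail to reject H₀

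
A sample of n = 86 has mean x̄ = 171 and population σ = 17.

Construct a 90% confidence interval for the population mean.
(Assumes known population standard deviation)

Confidence level: 90%, α = 0.1
z_0.05 = 1.645
SE = σ/√n = 17/√86 = 1.8332
Margin of error = 1.645 × 1.8332 = 3.0156
CI: x̄ ± margin = 171 ± 3.0156
CI: (167.9844, 174.0156)

Answer: (167.9844, 174.0156)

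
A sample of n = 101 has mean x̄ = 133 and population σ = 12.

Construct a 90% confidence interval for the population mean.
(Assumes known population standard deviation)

Confidence level: 90%, α = 0.1
z_0.05 = 1.645
SE = σ/√n = 12/√101 = 1.1940
Margin of error = 1.645 × 1.1940 = 1.9641
CI: x̄ ± margin = 133 ± 1.9641
CI: (131.0359, 134.9641)

Answer: (131.0359, 134.9641)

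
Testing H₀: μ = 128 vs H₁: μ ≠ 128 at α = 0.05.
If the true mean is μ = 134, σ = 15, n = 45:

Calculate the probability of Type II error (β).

Answer: β ≈ 0.2348

Derivation:
SE = σ/√n = 15/√45 = 2.2361
Critical values: μ₀ ± z_0.025×SE = 128 ± 1.960×2.2361
Acceptance region: (123.6172, 132.3828)
Under H₁ (μ = 134): z_high = (132.3828 - 134)/2.2361 = -0.7232, z_low = (123.6172 - 134)/2.2361 = -4.6433
β = P(not reject | H₁) = Φ(-0.7232) - Φ(-4.6433) ≈ 0.2348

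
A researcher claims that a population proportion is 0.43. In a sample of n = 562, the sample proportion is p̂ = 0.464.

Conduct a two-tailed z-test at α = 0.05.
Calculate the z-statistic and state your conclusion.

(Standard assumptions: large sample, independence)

Answer: z = 1.6280, fail to reject H₀

Derivation:
H₀: p = 0.43, H₁: p ≠ 0.43
Standard error: SE = √(p₀(1-p₀)/n) = √(0.43×0.57/562) = 0.020884
z-statistic: z = (p̂ - p₀)/SE = (0.464 - 0.43)/0.020884 = 1.6280
Critical value: z_0.025 = ±1.960
p-value = 0.1035
Decision: fail to reject H₀ at α = 0.05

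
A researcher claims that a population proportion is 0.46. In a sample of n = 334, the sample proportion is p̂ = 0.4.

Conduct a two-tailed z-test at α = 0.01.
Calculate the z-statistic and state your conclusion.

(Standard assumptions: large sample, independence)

Answer: z = -2.2001, fail to reject H₀

Derivation:
H₀: p = 0.46, H₁: p ≠ 0.46
Standard error: SE = √(p₀(1-p₀)/n) = √(0.46×0.54/334) = 0.027271
z-statistic: z = (p̂ - p₀)/SE = (0.4 - 0.46)/0.027271 = -2.2001
Critical value: z_0.005 = ±2.576
p-value = 0.0278
Decision: fail to reject H₀ at α = 0.01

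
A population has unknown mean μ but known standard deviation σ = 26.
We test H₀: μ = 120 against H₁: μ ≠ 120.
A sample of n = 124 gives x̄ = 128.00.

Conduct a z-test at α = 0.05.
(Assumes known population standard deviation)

Answer: z = 3.4263, reject H₀

Derivation:
Standard error: SE = σ/√n = 26/√124 = 2.3349
z-statistic: z = (x̄ - μ₀)/SE = (128.00 - 120)/2.3349 = 3.4263
Critical value: ±1.960
p-value = 0.0006
Decision: reject H₀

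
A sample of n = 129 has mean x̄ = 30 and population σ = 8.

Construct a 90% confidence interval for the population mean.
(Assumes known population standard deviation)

Confidence level: 90%, α = 0.1
z_0.05 = 1.645
SE = σ/√n = 8/√129 = 0.7044
Margin of error = 1.645 × 0.7044 = 1.1587
CI: x̄ ± margin = 30 ± 1.1587
CI: (28.8413, 31.1587)

Answer: (28.8413, 31.1587)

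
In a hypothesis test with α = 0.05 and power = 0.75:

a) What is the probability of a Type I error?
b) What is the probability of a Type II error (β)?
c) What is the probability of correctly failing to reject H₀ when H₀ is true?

a) Type I error probability = α = 0.05
b) Power = P(reject H₀ | H₁ true) = 1 - β = 0.75, so Type II error probability = β = 1 - Power = 0.25
c) P(fail to reject H₀ | H₀ true) = 1 - α = 0.95

Answer: a) 0.05, b) 0.25, c) 0.95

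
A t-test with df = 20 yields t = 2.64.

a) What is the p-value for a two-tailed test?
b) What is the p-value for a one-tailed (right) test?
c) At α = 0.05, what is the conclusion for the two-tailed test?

Using t-distribution with df = 20:
a) Two-tailed: p = 2×P(T > 2.64) = 0.0157
b) One-tailed: p = P(T > 2.64) = 0.0079
c) 0.0157 < 0.05, reject H₀

Answer: a) 0.0157, b) 0.0079, c) reject H₀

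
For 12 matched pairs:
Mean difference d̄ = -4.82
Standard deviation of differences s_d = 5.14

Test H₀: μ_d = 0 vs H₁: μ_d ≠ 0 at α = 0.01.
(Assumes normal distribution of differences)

df = n - 1 = 11
SE = s_d/√n = 5.14/√12 = 1.4838
t = d̄/SE = -4.82/1.4838 = -3.2484
Critical value: t_{0.005,11} = ±3.106
p-value ≈ 0.0078
Decision: reject H₀

Answer: t = -3.2484, reject H₀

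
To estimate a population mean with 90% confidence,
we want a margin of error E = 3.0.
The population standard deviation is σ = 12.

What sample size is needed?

Answer: n = 44

Derivation:
z_0.05 = 1.645
n = (z×σ/E)² = (1.645×12/3.0)²
n = 43.2964
Round up: n = 44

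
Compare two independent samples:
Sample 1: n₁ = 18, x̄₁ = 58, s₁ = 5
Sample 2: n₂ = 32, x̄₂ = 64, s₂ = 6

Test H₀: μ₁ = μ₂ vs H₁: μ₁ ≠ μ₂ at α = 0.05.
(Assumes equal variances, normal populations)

Pooled variance: s²_p = [17×5² + 31×6²]/(48) = 32.1042
s_p = 5.6661
SE = s_p×√(1/n₁ + 1/n₂) = 5.6661×√(1/18 + 1/32) = 1.6694
t = (x̄₁ - x̄₂)/SE = (58 - 64)/1.6694 = -3.5941
df = 48, t-critical = ±2.011
Decision: reject H₀

Answer: t = -3.5941, reject H₀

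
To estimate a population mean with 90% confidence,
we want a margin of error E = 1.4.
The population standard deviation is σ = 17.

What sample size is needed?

Answer: n = 400

Derivation:
z_0.05 = 1.645
n = (z×σ/E)² = (1.645×17/1.4)²
n = 399.0006
Round up: n = 400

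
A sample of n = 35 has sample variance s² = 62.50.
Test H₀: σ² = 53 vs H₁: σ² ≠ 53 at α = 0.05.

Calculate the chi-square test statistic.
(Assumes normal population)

Answer: χ² = 40.0943, fail to reject H₀

Derivation:
df = n - 1 = 34
χ² = (n-1)s²/σ₀² = 34×62.50/53 = 40.0943
Critical values: χ²_{0.975,34} = 19.806, χ²_{0.025,34} = 51.966
Rejection region: χ² < 19.806 or χ² > 51.966
Decision: fail to reject H₀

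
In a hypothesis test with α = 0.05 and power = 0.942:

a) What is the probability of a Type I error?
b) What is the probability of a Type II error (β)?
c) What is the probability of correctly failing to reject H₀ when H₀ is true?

a) Type I error probability = α = 0.05
b) Power = P(reject H₀ | H₁ true) = 1 - β = 0.942, so Type II error probability = β = 1 - Power = 0.058
c) P(fail to reject H₀ | H₀ true) = 1 - α = 0.95

Answer: a) 0.05, b) 0.058, c) 0.95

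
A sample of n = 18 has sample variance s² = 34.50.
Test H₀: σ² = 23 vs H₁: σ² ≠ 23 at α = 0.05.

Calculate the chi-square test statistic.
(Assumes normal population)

df = n - 1 = 17
χ² = (n-1)s²/σ₀² = 17×34.50/23 = 25.5000
Critical values: χ²_{0.975,17} = 7.564, χ²_{0.025,17} = 30.191
Rejection region: χ² < 7.564 or χ² > 30.191
Decision: fail to reject H₀

Answer: χ² = 25.5000, fail to reject H₀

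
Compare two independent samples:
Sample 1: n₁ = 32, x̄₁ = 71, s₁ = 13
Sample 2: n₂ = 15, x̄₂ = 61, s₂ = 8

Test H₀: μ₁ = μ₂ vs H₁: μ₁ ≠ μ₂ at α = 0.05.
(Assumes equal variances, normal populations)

Answer: t = 2.7370, reject H₀

Derivation:
Pooled variance: s²_p = [31×13² + 14×8²]/(45) = 136.3333
s_p = 11.6762
SE = s_p×√(1/n₁ + 1/n₂) = 11.6762×√(1/32 + 1/15) = 3.6537
t = (x̄₁ - x̄₂)/SE = (71 - 61)/3.6537 = 2.7370
df = 45, t-critical = ±2.014
Decision: reject H₀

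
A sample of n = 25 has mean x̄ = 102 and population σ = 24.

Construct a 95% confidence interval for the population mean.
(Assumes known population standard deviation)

Answer: (92.5920, 111.4080)

Derivation:
Confidence level: 95%, α = 0.05
z_0.025 = 1.960
SE = σ/√n = 24/√25 = 4.8000
Margin of error = 1.960 × 4.8000 = 9.4080
CI: x̄ ± margin = 102 ± 9.4080
CI: (92.5920, 111.4080)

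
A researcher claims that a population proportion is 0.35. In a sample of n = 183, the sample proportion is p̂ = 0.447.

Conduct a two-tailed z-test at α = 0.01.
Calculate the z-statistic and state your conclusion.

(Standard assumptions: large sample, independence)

H₀: p = 0.35, H₁: p ≠ 0.35
Standard error: SE = √(p₀(1-p₀)/n) = √(0.35×0.65/183) = 0.035259
z-statistic: z = (p̂ - p₀)/SE = (0.447 - 0.35)/0.035259 = 2.7511
Critical value: z_0.005 = ±2.576
p-value = 0.0059
Decision: reject H₀ at α = 0.01

Answer: z = 2.7511, reject H₀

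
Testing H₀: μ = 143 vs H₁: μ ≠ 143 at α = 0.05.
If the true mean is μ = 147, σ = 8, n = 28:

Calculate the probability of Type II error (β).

Answer: β ≈ 0.2464

Derivation:
SE = σ/√n = 8/√28 = 1.5119
Critical values: μ₀ ± z_0.025×SE = 143 ± 1.960×1.5119
Acceptance region: (140.0367, 145.9633)
Under H₁ (μ = 147): z_high = (145.9633 - 147)/1.5119 = -0.6857, z_low = (140.0367 - 147)/1.5119 = -4.6057
β = P(not reject | H₁) = Φ(-0.6857) - Φ(-4.6057) ≈ 0.2464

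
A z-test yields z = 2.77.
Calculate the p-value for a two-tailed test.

Answer: p-value ≈ 0.0056

Derivation:
For z = 2.77:
p = 2×P(Z > |2.77|) = 2×(1 - Φ(2.77)) = 0.0056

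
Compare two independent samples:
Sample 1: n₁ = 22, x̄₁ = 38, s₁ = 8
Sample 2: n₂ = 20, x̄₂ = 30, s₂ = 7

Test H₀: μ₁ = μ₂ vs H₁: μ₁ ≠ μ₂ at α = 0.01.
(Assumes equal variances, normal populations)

Pooled variance: s²_p = [21×8² + 19×7²]/(40) = 56.8750
s_p = 7.5416
SE = s_p×√(1/n₁ + 1/n₂) = 7.5416×√(1/22 + 1/20) = 2.3300
t = (x̄₁ - x̄₂)/SE = (38 - 30)/2.3300 = 3.4335
df = 40, t-critical = ±2.704
Decision: reject H₀

Answer: t = 3.4335, reject H₀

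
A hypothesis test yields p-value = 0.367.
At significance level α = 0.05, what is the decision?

Answer: fail to reject H₀

Derivation:
Compare p-value to α:
0.367 ≥ 0.05
Decision: fail to reject H₀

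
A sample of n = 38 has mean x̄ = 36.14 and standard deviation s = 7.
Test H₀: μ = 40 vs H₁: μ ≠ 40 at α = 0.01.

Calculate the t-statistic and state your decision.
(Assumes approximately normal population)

Answer: t = -3.3994, reject H₀

Derivation:
df = n - 1 = 37
SE = s/√n = 7/√38 = 1.1355
t = (x̄ - μ₀)/SE = (36.14 - 40)/1.1355 = -3.3994
Critical value: t_{0.005,37} = ±2.715
p-value ≈ 0.0016
Decision: reject H₀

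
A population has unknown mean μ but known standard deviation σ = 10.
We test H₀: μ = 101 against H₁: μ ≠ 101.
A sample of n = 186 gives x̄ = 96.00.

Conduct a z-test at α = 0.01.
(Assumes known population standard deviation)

Standard error: SE = σ/√n = 10/√186 = 0.7332
z-statistic: z = (x̄ - μ₀)/SE = (96.00 - 101)/0.7332 = -6.8194
Critical value: ±2.576
p-value < 0.0001
Decision: reject H₀

Answer: z = -6.8194, reject H₀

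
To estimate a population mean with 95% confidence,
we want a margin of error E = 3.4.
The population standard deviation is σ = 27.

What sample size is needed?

Answer: n = 243

Derivation:
z_0.025 = 1.960
n = (z×σ/E)² = (1.960×27/3.4)²
n = 242.2601
Round up: n = 243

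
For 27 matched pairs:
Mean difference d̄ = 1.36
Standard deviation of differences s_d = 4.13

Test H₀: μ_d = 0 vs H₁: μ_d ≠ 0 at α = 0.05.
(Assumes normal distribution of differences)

Answer: t = 1.7111, fail to reject H₀

Derivation:
df = n - 1 = 26
SE = s_d/√n = 4.13/√27 = 0.7948
t = d̄/SE = 1.36/0.7948 = 1.7111
Critical value: t_{0.025,26} = ±2.056
p-value ≈ 0.0990
Decision: fail to reject H₀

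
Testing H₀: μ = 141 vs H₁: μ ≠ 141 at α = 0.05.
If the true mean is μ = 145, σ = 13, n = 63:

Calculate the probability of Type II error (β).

Answer: β ≈ 0.3148

Derivation:
SE = σ/√n = 13/√63 = 1.6378
Critical values: μ₀ ± z_0.025×SE = 141 ± 1.960×1.6378
Acceptance region: (137.7899, 144.2101)
Under H₁ (μ = 145): z_high = (144.2101 - 145)/1.6378 = -0.4823, z_low = (137.7899 - 145)/1.6378 = -4.4023
β = P(not reject | H₁) = Φ(-0.4823) - Φ(-4.4023) ≈ 0.3148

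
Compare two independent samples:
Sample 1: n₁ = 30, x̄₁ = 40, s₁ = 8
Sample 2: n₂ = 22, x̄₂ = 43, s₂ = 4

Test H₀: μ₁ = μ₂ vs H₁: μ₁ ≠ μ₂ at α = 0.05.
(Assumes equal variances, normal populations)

Pooled variance: s²_p = [29×8² + 21×4²]/(50) = 43.8400
s_p = 6.6212
SE = s_p×√(1/n₁ + 1/n₂) = 6.6212×√(1/30 + 1/22) = 1.8585
t = (x̄₁ - x̄₂)/SE = (40 - 43)/1.8585 = -1.6142
df = 50, t-critical = ±2.009
Decision: fail to reject H₀

Answer: t = -1.6142, fail to reject H₀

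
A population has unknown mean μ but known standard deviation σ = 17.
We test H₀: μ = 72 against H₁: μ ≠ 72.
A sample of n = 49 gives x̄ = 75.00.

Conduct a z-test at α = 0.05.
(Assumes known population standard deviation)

Answer: z = 1.2353, fail to reject H₀

Derivation:
Standard error: SE = σ/√n = 17/√49 = 2.4286
z-statistic: z = (x̄ - μ₀)/SE = (75.00 - 72)/2.4286 = 1.2353
Critical value: ±1.960
p-value = 0.2167
Decision: fail to reject H₀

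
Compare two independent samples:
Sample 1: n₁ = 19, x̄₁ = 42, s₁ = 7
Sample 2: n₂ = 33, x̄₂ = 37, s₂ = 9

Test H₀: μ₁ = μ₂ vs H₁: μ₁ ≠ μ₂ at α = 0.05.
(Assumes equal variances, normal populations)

Answer: t = 2.0829, reject H₀

Derivation:
Pooled variance: s²_p = [18×7² + 32×9²]/(50) = 69.4800
s_p = 8.3355
SE = s_p×√(1/n₁ + 1/n₂) = 8.3355×√(1/19 + 1/33) = 2.4005
t = (x̄₁ - x̄₂)/SE = (42 - 37)/2.4005 = 2.0829
df = 50, t-critical = ±2.009
Decision: reject H₀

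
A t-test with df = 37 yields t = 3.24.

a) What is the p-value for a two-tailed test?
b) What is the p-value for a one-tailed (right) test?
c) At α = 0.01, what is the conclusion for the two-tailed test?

Answer: a) 0.0025, b) 0.0013, c) reject H₀

Derivation:
Using t-distribution with df = 37:
a) Two-tailed: p = 2×P(T > 3.24) = 0.0025
b) One-tailed: p = P(T > 3.24) = 0.0013
c) 0.0025 < 0.01, reject H₀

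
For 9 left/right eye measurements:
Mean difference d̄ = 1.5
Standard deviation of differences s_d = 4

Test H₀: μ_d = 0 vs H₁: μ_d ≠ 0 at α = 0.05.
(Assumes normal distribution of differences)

df = n - 1 = 8
SE = s_d/√n = 4/√9 = 1.3333
t = d̄/SE = 1.5/1.3333 = 1.1250
Critical value: t_{0.025,8} = ±2.306
p-value ≈ 0.2932
Decision: fail to reject H₀

Answer: t = 1.1250, fail to reject H₀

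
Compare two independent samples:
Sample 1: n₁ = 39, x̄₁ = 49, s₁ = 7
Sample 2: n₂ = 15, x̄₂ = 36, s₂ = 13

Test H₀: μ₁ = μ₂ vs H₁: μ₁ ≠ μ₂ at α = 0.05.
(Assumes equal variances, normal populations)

Answer: t = 4.7452, reject H₀

Derivation:
Pooled variance: s²_p = [38×7² + 14×13²]/(52) = 81.3077
s_p = 9.0171
SE = s_p×√(1/n₁ + 1/n₂) = 9.0171×√(1/39 + 1/15) = 2.7396
t = (x̄₁ - x̄₂)/SE = (49 - 36)/2.7396 = 4.7452
df = 52, t-critical = ±2.007
Decision: reject H₀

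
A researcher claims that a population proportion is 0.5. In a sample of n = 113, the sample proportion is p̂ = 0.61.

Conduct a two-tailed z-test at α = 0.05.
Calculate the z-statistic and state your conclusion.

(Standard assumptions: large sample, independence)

H₀: p = 0.5, H₁: p ≠ 0.5
Standard error: SE = √(p₀(1-p₀)/n) = √(0.5×0.5/113) = 0.047036
z-statistic: z = (p̂ - p₀)/SE = (0.61 - 0.5)/0.047036 = 2.3386
Critical value: z_0.025 = ±1.960
p-value = 0.0194
Decision: reject H₀ at α = 0.05

Answer: z = 2.3386, reject H₀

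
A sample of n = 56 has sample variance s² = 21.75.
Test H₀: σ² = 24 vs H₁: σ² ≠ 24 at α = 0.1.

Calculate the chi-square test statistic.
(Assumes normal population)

df = n - 1 = 55
χ² = (n-1)s²/σ₀² = 55×21.75/24 = 49.8438
Critical values: χ²_{0.95,55} = 38.958, χ²_{0.05,55} = 73.311
Rejection region: χ² < 38.958 or χ² > 73.311
Decision: fail to reject H₀

Answer: χ² = 49.8438, fail to reject H₀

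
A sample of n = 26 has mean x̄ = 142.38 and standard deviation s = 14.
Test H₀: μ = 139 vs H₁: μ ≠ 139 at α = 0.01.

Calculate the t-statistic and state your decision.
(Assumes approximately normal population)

Answer: t = 1.2311, fail to reject H₀

Derivation:
df = n - 1 = 25
SE = s/√n = 14/√26 = 2.7456
t = (x̄ - μ₀)/SE = (142.38 - 139)/2.7456 = 1.2311
Critical value: t_{0.005,25} = ±2.787
p-value ≈ 0.2297
Decision: fail to reject H₀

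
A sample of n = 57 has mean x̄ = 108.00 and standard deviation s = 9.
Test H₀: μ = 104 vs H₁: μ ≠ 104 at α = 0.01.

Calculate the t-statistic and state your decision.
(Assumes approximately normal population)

df = n - 1 = 56
SE = s/√n = 9/√57 = 1.1921
t = (x̄ - μ₀)/SE = (108.00 - 104)/1.1921 = 3.3554
Critical value: t_{0.005,56} = ±2.667
p-value ≈ 0.0014
Decision: reject H₀

Answer: t = 3.3554, reject H₀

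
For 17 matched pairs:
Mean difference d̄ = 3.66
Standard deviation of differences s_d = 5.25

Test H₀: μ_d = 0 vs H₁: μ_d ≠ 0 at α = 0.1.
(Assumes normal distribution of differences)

Answer: t = 2.8744, reject H₀

Derivation:
df = n - 1 = 16
SE = s_d/√n = 5.25/√17 = 1.2733
t = d̄/SE = 3.66/1.2733 = 2.8744
Critical value: t_{0.05,16} = ±1.746
p-value ≈ 0.0110
Decision: reject H₀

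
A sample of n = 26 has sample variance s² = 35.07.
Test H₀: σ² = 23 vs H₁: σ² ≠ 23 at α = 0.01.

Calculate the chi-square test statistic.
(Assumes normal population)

df = n - 1 = 25
χ² = (n-1)s²/σ₀² = 25×35.07/23 = 38.1196
Critical values: χ²_{0.995,25} = 10.520, χ²_{0.005,25} = 46.928
Rejection region: χ² < 10.520 or χ² > 46.928
Decision: fail to reject H₀

Answer: χ² = 38.1196, fail to reject H₀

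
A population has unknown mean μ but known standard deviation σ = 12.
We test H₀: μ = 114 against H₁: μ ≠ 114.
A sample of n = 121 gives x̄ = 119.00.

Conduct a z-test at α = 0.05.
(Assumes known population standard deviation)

Answer: z = 4.5834, reject H₀

Derivation:
Standard error: SE = σ/√n = 12/√121 = 1.0909
z-statistic: z = (x̄ - μ₀)/SE = (119.00 - 114)/1.0909 = 4.5834
Critical value: ±1.960
p-value < 0.0001
Decision: reject H₀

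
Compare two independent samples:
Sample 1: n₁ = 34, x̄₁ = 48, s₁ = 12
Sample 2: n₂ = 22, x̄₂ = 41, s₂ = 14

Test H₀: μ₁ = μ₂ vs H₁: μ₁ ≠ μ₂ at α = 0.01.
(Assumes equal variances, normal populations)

Answer: t = 1.9963, fail to reject H₀

Derivation:
Pooled variance: s²_p = [33×12² + 21×14²]/(54) = 164.2222
s_p = 12.8149
SE = s_p×√(1/n₁ + 1/n₂) = 12.8149×√(1/34 + 1/22) = 3.5064
t = (x̄₁ - x̄₂)/SE = (48 - 41)/3.5064 = 1.9963
df = 54, t-critical = ±2.670
Decision: fail to reject H₀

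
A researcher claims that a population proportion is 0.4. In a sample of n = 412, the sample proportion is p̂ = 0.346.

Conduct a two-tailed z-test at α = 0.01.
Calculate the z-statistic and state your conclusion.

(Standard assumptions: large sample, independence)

Answer: z = -2.2373, fail to reject H₀

Derivation:
H₀: p = 0.4, H₁: p ≠ 0.4
Standard error: SE = √(p₀(1-p₀)/n) = √(0.4×0.6/412) = 0.024136
z-statistic: z = (p̂ - p₀)/SE = (0.346 - 0.4)/0.024136 = -2.2373
Critical value: z_0.005 = ±2.576
p-value = 0.0253
Decision: fail to reject H₀ at α = 0.01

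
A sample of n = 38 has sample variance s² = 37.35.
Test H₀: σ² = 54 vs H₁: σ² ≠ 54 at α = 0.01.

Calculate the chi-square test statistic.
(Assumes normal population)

Answer: χ² = 25.5917, fail to reject H₀

Derivation:
df = n - 1 = 37
χ² = (n-1)s²/σ₀² = 37×37.35/54 = 25.5917
Critical values: χ²_{0.995,37} = 18.586, χ²_{0.005,37} = 62.883
Rejection region: χ² < 18.586 or χ² > 62.883
Decision: fail to reject H₀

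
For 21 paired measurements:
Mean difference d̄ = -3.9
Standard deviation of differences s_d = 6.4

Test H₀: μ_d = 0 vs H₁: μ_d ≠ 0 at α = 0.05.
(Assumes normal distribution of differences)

Answer: t = -2.7925, reject H₀

Derivation:
df = n - 1 = 20
SE = s_d/√n = 6.4/√21 = 1.3966
t = d̄/SE = -3.9/1.3966 = -2.7925
Critical value: t_{0.025,20} = ±2.086
p-value ≈ 0.0112
Decision: reject H₀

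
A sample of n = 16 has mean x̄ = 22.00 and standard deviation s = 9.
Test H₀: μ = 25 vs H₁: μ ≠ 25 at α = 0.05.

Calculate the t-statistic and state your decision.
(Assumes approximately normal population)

df = n - 1 = 15
SE = s/√n = 9/√16 = 2.2500
t = (x̄ - μ₀)/SE = (22.00 - 25)/2.2500 = -1.3333
Critical value: t_{0.025,15} = ±2.131
p-value ≈ 0.2023
Decision: fail to reject H₀

Answer: t = -1.3333, fail to reject H₀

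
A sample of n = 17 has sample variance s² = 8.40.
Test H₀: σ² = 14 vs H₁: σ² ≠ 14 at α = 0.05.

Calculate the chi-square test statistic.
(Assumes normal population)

df = n - 1 = 16
χ² = (n-1)s²/σ₀² = 16×8.40/14 = 9.6000
Critical values: χ²_{0.975,16} = 6.908, χ²_{0.025,16} = 28.845
Rejection region: χ² < 6.908 or χ² > 28.845
Decision: fail to reject H₀

Answer: χ² = 9.6000, fail to reject H₀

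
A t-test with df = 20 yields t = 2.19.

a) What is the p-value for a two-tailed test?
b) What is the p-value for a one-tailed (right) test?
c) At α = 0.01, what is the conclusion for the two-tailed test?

Answer: a) 0.0405, b) 0.0203, c) fail to reject H₀

Derivation:
Using t-distribution with df = 20:
a) Two-tailed: p = 2×P(T > 2.19) = 0.0405
b) One-tailed: p = P(T > 2.19) = 0.0203
c) 0.0405 ≥ 0.01, fail to reject H₀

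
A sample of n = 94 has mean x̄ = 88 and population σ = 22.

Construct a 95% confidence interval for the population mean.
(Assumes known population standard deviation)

Confidence level: 95%, α = 0.05
z_0.025 = 1.960
SE = σ/√n = 22/√94 = 2.2691
Margin of error = 1.960 × 2.2691 = 4.4474
CI: x̄ ± margin = 88 ± 4.4474
CI: (83.5526, 92.4474)

Answer: (83.5526, 92.4474)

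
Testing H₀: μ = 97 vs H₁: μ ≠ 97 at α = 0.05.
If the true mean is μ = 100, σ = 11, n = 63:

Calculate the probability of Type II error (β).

Answer: β ≈ 0.4189

Derivation:
SE = σ/√n = 11/√63 = 1.3859
Critical values: μ₀ ± z_0.025×SE = 97 ± 1.960×1.3859
Acceptance region: (94.2836, 99.7164)
Under H₁ (μ = 100): z_high = (99.7164 - 100)/1.3859 = -0.2046, z_low = (94.2836 - 100)/1.3859 = -4.1247
β = P(not reject | H₁) = Φ(-0.2046) - Φ(-4.1247) ≈ 0.4189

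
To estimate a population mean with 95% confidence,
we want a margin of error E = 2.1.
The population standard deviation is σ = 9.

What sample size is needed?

z_0.025 = 1.960
n = (z×σ/E)² = (1.960×9/2.1)²
n = 70.5600
Round up: n = 71

Answer: n = 71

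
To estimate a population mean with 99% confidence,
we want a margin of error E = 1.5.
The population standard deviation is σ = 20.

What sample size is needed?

z_0.005 = 2.576
n = (z×σ/E)² = (2.576×20/1.5)²
n = 1179.6935
Round up: n = 1180

Answer: n = 1180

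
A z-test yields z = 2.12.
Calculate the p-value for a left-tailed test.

For z = 2.12:
p = P(Z < 2.12) = Φ(2.12) = 0.9830

Answer: p-value ≈ 0.9830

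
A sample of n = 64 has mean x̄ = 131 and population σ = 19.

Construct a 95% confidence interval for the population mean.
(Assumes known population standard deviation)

Answer: (126.3450, 135.6550)

Derivation:
Confidence level: 95%, α = 0.05
z_0.025 = 1.960
SE = σ/√n = 19/√64 = 2.3750
Margin of error = 1.960 × 2.3750 = 4.6550
CI: x̄ ± margin = 131 ± 4.6550
CI: (126.3450, 135.6550)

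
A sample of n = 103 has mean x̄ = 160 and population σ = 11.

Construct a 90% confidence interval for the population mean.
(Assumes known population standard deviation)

Confidence level: 90%, α = 0.1
z_0.05 = 1.645
SE = σ/√n = 11/√103 = 1.0839
Margin of error = 1.645 × 1.0839 = 1.7830
CI: x̄ ± margin = 160 ± 1.7830
CI: (158.2170, 161.7830)

Answer: (158.2170, 161.7830)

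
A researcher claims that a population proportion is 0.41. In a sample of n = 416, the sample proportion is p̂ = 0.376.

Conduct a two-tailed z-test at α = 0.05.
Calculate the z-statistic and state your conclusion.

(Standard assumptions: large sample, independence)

H₀: p = 0.41, H₁: p ≠ 0.41
Standard error: SE = √(p₀(1-p₀)/n) = √(0.41×0.59/416) = 0.024114
z-statistic: z = (p̂ - p₀)/SE = (0.376 - 0.41)/0.024114 = -1.4100
Critical value: z_0.025 = ±1.960
p-value = 0.1585
Decision: fail to reject H₀ at α = 0.05

Answer: z = -1.4100, fail to reject H₀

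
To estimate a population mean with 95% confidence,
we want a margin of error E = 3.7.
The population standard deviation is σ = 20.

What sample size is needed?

z_0.025 = 1.960
n = (z×σ/E)² = (1.960×20/3.7)²
n = 112.2454
Round up: n = 113

Answer: n = 113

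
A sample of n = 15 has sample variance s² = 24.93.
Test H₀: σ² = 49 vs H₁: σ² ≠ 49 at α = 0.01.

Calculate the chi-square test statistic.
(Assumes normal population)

df = n - 1 = 14
χ² = (n-1)s²/σ₀² = 14×24.93/49 = 7.1229
Critical values: χ²_{0.995,14} = 4.075, χ²_{0.005,14} = 31.319
Rejection region: χ² < 4.075 or χ² > 31.319
Decision: fail to reject H₀

Answer: χ² = 7.1229, fail to reject H₀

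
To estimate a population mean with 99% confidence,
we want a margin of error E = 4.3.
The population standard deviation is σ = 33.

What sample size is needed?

Answer: n = 391

Derivation:
z_0.005 = 2.576
n = (z×σ/E)² = (2.576×33/4.3)²
n = 390.8253
Round up: n = 391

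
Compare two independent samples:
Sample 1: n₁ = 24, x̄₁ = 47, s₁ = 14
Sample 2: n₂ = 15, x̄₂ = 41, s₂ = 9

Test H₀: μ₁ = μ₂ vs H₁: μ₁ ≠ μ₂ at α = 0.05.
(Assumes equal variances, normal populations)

Pooled variance: s²_p = [23×14² + 14×9²]/(37) = 152.4865
s_p = 12.3485
SE = s_p×√(1/n₁ + 1/n₂) = 12.3485×√(1/24 + 1/15) = 4.0644
t = (x̄₁ - x̄₂)/SE = (47 - 41)/4.0644 = 1.4762
df = 37, t-critical = ±2.026
Decision: fail to reject H₀

Answer: t = 1.4762, fail to reject H₀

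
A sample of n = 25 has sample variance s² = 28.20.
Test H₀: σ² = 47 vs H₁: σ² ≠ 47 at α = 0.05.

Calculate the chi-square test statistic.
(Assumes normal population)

Answer: χ² = 14.4000, fail to reject H₀

Derivation:
df = n - 1 = 24
χ² = (n-1)s²/σ₀² = 24×28.20/47 = 14.4000
Critical values: χ²_{0.975,24} = 12.401, χ²_{0.025,24} = 39.364
Rejection region: χ² < 12.401 or χ² > 39.364
Decision: fail to reject H₀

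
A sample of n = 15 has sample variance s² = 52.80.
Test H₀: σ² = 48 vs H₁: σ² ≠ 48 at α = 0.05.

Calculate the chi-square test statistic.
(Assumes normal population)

df = n - 1 = 14
χ² = (n-1)s²/σ₀² = 14×52.80/48 = 15.4000
Critical values: χ²_{0.975,14} = 5.629, χ²_{0.025,14} = 26.119
Rejection region: χ² < 5.629 or χ² > 26.119
Decision: fail to reject H₀

Answer: χ² = 15.4000, fail to reject H₀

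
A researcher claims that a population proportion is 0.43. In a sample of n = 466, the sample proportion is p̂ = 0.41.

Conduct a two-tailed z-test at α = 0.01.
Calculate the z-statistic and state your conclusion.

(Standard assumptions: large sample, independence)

Answer: z = -0.8721, fail to reject H₀

Derivation:
H₀: p = 0.43, H₁: p ≠ 0.43
Standard error: SE = √(p₀(1-p₀)/n) = √(0.43×0.57/466) = 0.022934
z-statistic: z = (p̂ - p₀)/SE = (0.41 - 0.43)/0.022934 = -0.8721
Critical value: z_0.005 = ±2.576
p-value = 0.3832
Decision: fail to reject H₀ at α = 0.01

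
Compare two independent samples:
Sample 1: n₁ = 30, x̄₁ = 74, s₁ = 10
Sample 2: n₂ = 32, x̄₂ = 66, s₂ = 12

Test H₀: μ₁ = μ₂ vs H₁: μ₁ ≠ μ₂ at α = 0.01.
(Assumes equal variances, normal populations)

Answer: t = 2.8415, reject H₀

Derivation:
Pooled variance: s²_p = [29×10² + 31×12²]/(60) = 122.7333
s_p = 11.0785
SE = s_p×√(1/n₁ + 1/n₂) = 11.0785×√(1/30 + 1/32) = 2.8154
t = (x̄₁ - x̄₂)/SE = (74 - 66)/2.8154 = 2.8415
df = 60, t-critical = ±2.660
Decision: reject H₀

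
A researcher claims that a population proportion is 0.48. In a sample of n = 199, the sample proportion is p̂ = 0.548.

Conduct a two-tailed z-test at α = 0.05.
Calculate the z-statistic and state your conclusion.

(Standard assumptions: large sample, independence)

H₀: p = 0.48, H₁: p ≠ 0.48
Standard error: SE = √(p₀(1-p₀)/n) = √(0.48×0.52/199) = 0.035416
z-statistic: z = (p̂ - p₀)/SE = (0.548 - 0.48)/0.035416 = 1.9200
Critical value: z_0.025 = ±1.960
p-value = 0.0549
Decision: fail to reject H₀ at α = 0.05

Answer: z = 1.9200, fail to reject H₀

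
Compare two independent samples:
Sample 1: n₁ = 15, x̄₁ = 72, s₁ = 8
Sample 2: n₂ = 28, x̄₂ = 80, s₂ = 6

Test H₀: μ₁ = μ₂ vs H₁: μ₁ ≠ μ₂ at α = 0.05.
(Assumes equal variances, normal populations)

Pooled variance: s²_p = [14×8² + 27×6²]/(41) = 45.5610
s_p = 6.7499
SE = s_p×√(1/n₁ + 1/n₂) = 6.7499×√(1/15 + 1/28) = 2.1598
t = (x̄₁ - x̄₂)/SE = (72 - 80)/2.1598 = -3.7040
df = 41, t-critical = ±2.020
Decision: reject H₀

Answer: t = -3.7040, reject H₀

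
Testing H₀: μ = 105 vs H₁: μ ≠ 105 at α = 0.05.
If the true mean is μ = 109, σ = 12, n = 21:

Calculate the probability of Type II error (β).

Answer: β ≈ 0.6671

Derivation:
SE = σ/√n = 12/√21 = 2.6186
Critical values: μ₀ ± z_0.025×SE = 105 ± 1.960×2.6186
Acceptance region: (99.8675, 110.1325)
Under H₁ (μ = 109): z_high = (110.1325 - 109)/2.6186 = 0.4325, z_low = (99.8675 - 109)/2.6186 = -3.4876
β = P(not reject | H₁) = Φ(0.4325) - Φ(-3.4876) ≈ 0.6671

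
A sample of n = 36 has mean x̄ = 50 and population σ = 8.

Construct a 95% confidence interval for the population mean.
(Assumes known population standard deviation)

Answer: (47.3867, 52.6133)

Derivation:
Confidence level: 95%, α = 0.05
z_0.025 = 1.960
SE = σ/√n = 8/√36 = 1.3333
Margin of error = 1.960 × 1.3333 = 2.6133
CI: x̄ ± margin = 50 ± 2.6133
CI: (47.3867, 52.6133)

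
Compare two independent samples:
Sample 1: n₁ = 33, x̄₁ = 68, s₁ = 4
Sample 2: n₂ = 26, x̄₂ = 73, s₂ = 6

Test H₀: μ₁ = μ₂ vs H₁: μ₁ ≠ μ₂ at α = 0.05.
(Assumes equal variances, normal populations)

Pooled variance: s²_p = [32×4² + 25×6²]/(57) = 24.7719
s_p = 4.9771
SE = s_p×√(1/n₁ + 1/n₂) = 4.9771×√(1/33 + 1/26) = 1.3051
t = (x̄₁ - x̄₂)/SE = (68 - 73)/1.3051 = -3.8311
df = 57, t-critical = ±2.002
Decision: reject H₀

Answer: t = -3.8311, reject H₀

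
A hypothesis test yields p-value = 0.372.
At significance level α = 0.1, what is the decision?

Answer: fail to reject H₀

Derivation:
Compare p-value to α:
0.372 ≥ 0.1
Decision: fail to reject H₀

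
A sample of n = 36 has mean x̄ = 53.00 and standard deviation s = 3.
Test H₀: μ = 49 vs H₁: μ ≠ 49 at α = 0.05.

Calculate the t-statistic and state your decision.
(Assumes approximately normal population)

df = n - 1 = 35
SE = s/√n = 3/√36 = 0.5000
t = (x̄ - μ₀)/SE = (53.00 - 49)/0.5000 = 8.0000
Critical value: t_{0.025,35} = ±2.030
p-value < 0.0001
Decision: reject H₀

Answer: t = 8.0000, reject H₀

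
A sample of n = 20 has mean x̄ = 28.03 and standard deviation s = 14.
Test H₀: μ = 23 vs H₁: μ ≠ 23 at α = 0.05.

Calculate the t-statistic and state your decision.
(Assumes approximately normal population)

df = n - 1 = 19
SE = s/√n = 14/√20 = 3.1305
t = (x̄ - μ₀)/SE = (28.03 - 23)/3.1305 = 1.6068
Critical value: t_{0.025,19} = ±2.093
p-value ≈ 0.1246
Decision: fail to reject H₀

Answer: t = 1.6068, fail to reject H₀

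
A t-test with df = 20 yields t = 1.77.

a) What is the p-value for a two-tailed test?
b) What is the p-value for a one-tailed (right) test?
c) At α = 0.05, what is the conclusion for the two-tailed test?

Answer: a) 0.0920, b) 0.0460, c) fail to reject H₀

Derivation:
Using t-distribution with df = 20:
a) Two-tailed: p = 2×P(T > 1.77) = 0.0920
b) One-tailed: p = P(T > 1.77) = 0.0460
c) 0.0920 ≥ 0.05, fail to reject H₀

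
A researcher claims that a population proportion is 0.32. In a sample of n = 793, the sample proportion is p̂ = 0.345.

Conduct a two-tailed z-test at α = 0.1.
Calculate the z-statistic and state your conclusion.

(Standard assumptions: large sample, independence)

H₀: p = 0.32, H₁: p ≠ 0.32
Standard error: SE = √(p₀(1-p₀)/n) = √(0.32×0.68/793) = 0.016565
z-statistic: z = (p̂ - p₀)/SE = (0.345 - 0.32)/0.016565 = 1.5092
Critical value: z_0.05 = ±1.645
p-value = 0.1312
Decision: fail to reject H₀ at α = 0.1

Answer: z = 1.5092, fail to reject H₀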